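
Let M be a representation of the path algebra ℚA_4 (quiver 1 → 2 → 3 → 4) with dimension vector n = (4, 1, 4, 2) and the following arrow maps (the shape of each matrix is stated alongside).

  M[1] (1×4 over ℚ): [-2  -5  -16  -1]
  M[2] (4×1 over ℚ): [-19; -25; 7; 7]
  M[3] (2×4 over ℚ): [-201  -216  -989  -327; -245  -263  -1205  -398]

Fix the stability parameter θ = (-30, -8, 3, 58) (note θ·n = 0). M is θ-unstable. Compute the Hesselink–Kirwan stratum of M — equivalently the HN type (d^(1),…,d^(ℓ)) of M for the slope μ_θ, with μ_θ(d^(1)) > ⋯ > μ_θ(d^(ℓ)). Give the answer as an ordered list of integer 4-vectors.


Via rank(M_{q-1}∘⋯∘M_p): M ≅ I[1,1]^3, I[1,4], I[3,3]^2, I[3,4].
μ_θ-semistable layers: μ^(1)=58; μ^(2)=3; μ^(3)=-8; μ^(4)=-30

((0, 0, 0, 2); (0, 0, 4, 0); (0, 1, 0, 0); (4, 0, 0, 0))


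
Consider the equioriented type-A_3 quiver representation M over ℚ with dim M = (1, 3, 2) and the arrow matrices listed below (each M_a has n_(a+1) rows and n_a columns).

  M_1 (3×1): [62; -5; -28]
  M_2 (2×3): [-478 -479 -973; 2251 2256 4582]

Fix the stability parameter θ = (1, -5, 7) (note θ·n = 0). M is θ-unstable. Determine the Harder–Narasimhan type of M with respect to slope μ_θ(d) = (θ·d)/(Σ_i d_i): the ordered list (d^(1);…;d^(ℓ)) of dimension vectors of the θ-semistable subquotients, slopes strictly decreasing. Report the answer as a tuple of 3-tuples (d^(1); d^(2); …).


Interval decomposition of M: I[1,3], I[2,2], I[2,3].
HN type (ℓ=3): μ^(1)=7; μ^(2)=-2; μ^(3)=-5

((0, 0, 2); (1, 1, 0); (0, 2, 0))


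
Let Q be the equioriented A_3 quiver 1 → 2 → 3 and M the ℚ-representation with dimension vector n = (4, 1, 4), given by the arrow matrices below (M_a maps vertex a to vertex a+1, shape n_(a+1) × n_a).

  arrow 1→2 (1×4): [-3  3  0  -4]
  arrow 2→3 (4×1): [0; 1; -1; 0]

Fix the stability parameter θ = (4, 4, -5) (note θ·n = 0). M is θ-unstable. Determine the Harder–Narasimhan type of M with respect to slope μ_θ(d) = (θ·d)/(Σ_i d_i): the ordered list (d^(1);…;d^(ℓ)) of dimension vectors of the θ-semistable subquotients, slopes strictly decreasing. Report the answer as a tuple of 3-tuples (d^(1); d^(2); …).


Interval decomposition of M: I[1,1]^3, I[1,3], I[3,3]^3.
HN type (ℓ=3): μ^(1)=4; μ^(2)=1; μ^(3)=-5

((3, 0, 0); (1, 1, 1); (0, 0, 3))


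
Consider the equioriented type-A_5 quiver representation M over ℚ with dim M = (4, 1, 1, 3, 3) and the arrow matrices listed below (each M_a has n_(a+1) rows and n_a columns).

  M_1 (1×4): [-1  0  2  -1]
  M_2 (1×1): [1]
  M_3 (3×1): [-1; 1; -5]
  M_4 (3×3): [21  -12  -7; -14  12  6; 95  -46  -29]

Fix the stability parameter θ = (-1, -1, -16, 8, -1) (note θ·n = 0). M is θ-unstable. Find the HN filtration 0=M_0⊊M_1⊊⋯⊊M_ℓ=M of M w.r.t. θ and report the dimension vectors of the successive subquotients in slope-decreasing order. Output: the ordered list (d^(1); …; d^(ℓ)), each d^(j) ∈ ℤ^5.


Interval decomposition of M: I[1,1]^3, I[1,5], I[4,5]^2.
HN type (ℓ=3): μ^(1)=7/2; μ^(2)=-1; μ^(3)=-6

((0, 0, 0, 3, 3); (3, 0, 0, 0, 0); (1, 1, 1, 0, 0))


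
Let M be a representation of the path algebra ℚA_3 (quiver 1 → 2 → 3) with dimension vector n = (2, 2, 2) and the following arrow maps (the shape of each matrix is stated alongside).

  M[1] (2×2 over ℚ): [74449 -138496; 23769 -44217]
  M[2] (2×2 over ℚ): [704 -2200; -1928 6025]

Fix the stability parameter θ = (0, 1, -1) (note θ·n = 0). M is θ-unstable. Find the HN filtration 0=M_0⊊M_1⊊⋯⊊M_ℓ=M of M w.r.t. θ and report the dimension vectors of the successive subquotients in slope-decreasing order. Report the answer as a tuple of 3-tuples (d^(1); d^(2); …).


Barcode: M ≅ I[1,2], I[1,3], I[3,3]. HN layers by μ_θ (3 steps, strictly decreasing):
  μ^(1)=1; μ^(2)=0; μ^(3)=-1

((0, 1, 0); (2, 1, 1); (0, 0, 1))


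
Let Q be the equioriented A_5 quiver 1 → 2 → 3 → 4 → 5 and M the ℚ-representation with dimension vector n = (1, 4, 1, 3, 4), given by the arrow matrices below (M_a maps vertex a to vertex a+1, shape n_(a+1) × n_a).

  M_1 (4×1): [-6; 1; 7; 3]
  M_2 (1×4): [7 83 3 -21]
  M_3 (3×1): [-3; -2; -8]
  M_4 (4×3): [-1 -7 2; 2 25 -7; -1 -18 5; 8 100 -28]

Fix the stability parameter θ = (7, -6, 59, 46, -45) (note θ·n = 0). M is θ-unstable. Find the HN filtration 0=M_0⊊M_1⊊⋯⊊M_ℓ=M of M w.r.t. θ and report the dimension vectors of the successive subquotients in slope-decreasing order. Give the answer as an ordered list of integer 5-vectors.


Interval decomposition of M: I[1,5], I[2,2]^3, I[4,4], I[4,5], I[5,5]^2.
HN type (ℓ=5): μ^(1)=46; μ^(2)=20; μ^(3)=1/2; μ^(4)=-6; μ^(5)=-45

((0, 0, 0, 1, 0); (0, 0, 1, 1, 1); (1, 1, 0, 1, 1); (0, 3, 0, 0, 0); (0, 0, 0, 0, 2))


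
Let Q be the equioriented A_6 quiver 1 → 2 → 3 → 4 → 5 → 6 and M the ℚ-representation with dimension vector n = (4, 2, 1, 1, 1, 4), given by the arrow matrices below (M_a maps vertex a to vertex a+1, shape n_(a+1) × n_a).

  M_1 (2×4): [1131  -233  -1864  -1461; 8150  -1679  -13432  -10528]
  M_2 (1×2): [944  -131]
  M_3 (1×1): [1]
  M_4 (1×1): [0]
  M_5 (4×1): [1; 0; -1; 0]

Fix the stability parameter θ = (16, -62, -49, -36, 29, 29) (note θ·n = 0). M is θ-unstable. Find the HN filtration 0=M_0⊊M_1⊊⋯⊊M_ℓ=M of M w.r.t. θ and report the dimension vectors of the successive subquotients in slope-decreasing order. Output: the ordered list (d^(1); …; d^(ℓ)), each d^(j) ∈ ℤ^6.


Interval decomposition of M: I[1,1]^2, I[1,2], I[1,4], I[5,6], I[6,6]^3.
HN type (ℓ=4): μ^(1)=29; μ^(2)=16; μ^(3)=-23; μ^(4)=-131/4

((0, 0, 0, 0, 1, 4); (2, 0, 0, 0, 0, 0); (1, 1, 0, 0, 0, 0); (1, 1, 1, 1, 0, 0))


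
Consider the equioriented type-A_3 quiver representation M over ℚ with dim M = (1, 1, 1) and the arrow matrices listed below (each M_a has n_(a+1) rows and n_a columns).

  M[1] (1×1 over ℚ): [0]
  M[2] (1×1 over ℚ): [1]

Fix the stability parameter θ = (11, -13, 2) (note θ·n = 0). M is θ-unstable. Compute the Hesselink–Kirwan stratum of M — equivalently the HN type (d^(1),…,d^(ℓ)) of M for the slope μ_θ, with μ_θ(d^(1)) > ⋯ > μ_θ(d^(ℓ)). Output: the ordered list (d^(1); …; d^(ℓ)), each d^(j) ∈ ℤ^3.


Barcode: M ≅ I[1,1], I[2,3]. HN layers by μ_θ (3 steps, strictly decreasing):
  μ^(1)=11; μ^(2)=2; μ^(3)=-13

((1, 0, 0); (0, 0, 1); (0, 1, 0))


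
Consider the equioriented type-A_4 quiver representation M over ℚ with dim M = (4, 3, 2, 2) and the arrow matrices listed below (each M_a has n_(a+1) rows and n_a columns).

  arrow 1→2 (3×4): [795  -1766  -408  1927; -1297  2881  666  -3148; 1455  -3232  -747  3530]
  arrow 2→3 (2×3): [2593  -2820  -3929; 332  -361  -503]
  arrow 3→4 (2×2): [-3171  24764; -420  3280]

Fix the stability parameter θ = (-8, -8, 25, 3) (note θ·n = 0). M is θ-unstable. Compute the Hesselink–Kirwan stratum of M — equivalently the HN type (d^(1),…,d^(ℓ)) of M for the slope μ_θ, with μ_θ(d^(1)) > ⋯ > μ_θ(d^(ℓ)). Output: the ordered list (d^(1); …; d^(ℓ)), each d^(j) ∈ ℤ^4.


Via rank(M_{q-1}∘⋯∘M_p): M ≅ I[1,1], I[1,2], I[1,3], I[1,4], I[4,4].
μ_θ-semistable layers: μ^(1)=25; μ^(2)=14; μ^(3)=3; μ^(4)=-8

((0, 0, 1, 0); (0, 0, 1, 1); (0, 0, 0, 1); (4, 3, 0, 0))


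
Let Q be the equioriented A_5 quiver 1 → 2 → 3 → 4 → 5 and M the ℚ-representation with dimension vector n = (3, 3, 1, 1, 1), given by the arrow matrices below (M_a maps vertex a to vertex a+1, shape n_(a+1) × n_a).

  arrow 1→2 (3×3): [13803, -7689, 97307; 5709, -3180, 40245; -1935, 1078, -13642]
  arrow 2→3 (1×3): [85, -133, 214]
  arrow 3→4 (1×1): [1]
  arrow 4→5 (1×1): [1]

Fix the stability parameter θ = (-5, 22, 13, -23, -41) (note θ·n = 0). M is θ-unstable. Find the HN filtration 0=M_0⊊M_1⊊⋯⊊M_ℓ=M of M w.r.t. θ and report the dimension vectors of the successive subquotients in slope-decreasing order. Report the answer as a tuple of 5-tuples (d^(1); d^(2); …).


Interval decomposition of M: I[1,2]^2, I[1,5].
HN type (ℓ=3): μ^(1)=22; μ^(2)=-5; μ^(3)=-34/5

((0, 2, 0, 0, 0); (2, 0, 0, 0, 0); (1, 1, 1, 1, 1))


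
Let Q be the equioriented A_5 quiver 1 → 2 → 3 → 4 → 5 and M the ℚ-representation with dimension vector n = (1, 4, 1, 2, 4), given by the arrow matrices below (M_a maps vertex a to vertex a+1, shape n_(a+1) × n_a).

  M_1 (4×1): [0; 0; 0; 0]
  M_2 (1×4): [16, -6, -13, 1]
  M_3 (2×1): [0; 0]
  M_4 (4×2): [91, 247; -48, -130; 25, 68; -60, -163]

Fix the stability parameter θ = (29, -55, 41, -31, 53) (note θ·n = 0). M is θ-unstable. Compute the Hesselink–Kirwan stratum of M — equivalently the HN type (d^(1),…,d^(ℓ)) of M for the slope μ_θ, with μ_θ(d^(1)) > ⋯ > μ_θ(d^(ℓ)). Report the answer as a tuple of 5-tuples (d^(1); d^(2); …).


Via rank(M_{q-1}∘⋯∘M_p): M ≅ I[1,1], I[2,2]^3, I[2,3], I[4,5]^2, I[5,5]^2.
μ_θ-semistable layers: μ^(1)=53; μ^(2)=41; μ^(3)=29; μ^(4)=-31; μ^(5)=-55

((0, 0, 0, 0, 4); (0, 0, 1, 0, 0); (1, 0, 0, 0, 0); (0, 0, 0, 2, 0); (0, 4, 0, 0, 0))


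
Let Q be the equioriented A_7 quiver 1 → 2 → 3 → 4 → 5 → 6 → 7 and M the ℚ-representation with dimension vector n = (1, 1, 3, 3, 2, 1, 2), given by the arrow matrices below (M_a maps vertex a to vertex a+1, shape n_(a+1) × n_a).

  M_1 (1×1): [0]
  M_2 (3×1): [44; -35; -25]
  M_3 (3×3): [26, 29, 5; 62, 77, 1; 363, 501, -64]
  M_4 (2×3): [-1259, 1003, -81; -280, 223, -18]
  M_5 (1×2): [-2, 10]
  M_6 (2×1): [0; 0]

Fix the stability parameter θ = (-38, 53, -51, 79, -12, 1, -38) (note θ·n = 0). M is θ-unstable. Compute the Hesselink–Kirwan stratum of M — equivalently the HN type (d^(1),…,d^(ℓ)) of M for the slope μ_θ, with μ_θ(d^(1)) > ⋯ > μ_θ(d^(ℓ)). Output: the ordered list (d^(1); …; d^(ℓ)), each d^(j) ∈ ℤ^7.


Interval decomposition of M: I[1,1], I[2,6], I[3,3], I[3,5], I[4,4], I[7,7]^2.
HN type (ℓ=6): μ^(1)=79; μ^(2)=67/2; μ^(3)=68/3; μ^(4)=1; μ^(5)=-38; μ^(6)=-51

((0, 0, 0, 1, 0, 0, 0); (0, 0, 0, 1, 1, 0, 0); (0, 0, 0, 1, 1, 1, 0); (0, 1, 1, 0, 0, 0, 0); (1, 0, 0, 0, 0, 0, 2); (0, 0, 2, 0, 0, 0, 0))


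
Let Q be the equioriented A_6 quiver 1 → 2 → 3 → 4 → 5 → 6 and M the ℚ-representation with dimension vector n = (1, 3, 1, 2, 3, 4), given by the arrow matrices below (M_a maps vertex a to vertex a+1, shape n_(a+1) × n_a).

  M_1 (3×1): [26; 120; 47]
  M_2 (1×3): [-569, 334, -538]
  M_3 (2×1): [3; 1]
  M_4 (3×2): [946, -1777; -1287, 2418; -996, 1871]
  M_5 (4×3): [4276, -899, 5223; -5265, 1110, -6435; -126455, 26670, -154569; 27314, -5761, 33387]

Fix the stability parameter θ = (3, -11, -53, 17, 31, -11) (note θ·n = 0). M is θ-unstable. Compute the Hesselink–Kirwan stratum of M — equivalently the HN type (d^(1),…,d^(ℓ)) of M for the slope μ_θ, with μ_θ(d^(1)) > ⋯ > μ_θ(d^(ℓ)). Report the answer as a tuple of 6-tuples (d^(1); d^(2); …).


Interval decomposition of M: I[1,2], I[2,2], I[2,6], I[4,5], I[5,6], I[6,6]^2.
HN type (ℓ=7): μ^(1)=31; μ^(2)=17; μ^(3)=37/3; μ^(4)=10; μ^(5)=-4; μ^(6)=-11; μ^(7)=-32

((0, 0, 0, 0, 1, 0); (0, 0, 0, 1, 0, 0); (0, 0, 0, 1, 1, 1); (0, 0, 0, 0, 1, 1); (1, 1, 0, 0, 0, 0); (0, 1, 0, 0, 0, 2); (0, 1, 1, 0, 0, 0))


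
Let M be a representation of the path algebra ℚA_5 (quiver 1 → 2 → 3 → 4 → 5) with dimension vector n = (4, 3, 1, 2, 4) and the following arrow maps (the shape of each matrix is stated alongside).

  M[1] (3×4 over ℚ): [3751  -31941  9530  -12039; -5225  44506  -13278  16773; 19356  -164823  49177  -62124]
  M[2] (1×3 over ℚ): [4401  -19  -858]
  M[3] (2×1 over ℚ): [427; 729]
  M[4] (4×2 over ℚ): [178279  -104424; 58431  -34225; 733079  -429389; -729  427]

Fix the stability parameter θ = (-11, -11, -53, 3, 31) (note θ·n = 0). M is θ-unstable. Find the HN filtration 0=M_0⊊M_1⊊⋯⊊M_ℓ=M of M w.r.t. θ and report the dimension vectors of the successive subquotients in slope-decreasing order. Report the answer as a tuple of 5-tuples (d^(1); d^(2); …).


Barcode: M ≅ I[1,1], I[1,2]^2, I[1,5], I[4,5], I[5,5]^2. HN layers by μ_θ (4 steps, strictly decreasing):
  μ^(1)=31; μ^(2)=3; μ^(3)=-11; μ^(4)=-25

((0, 0, 0, 0, 4); (0, 0, 0, 2, 0); (3, 2, 0, 0, 0); (1, 1, 1, 0, 0))


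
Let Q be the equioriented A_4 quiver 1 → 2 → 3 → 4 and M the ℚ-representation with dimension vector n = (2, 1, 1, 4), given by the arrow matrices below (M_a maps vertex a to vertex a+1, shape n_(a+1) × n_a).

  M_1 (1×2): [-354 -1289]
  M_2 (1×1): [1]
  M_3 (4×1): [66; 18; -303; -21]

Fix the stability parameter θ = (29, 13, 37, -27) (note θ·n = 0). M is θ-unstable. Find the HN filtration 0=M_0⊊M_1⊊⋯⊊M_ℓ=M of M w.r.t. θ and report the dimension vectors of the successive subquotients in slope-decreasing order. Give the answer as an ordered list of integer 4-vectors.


Interval decomposition of M: I[1,1], I[1,4], I[4,4]^3.
HN type (ℓ=3): μ^(1)=29; μ^(2)=13; μ^(3)=-27

((1, 0, 0, 0); (1, 1, 1, 1); (0, 0, 0, 3))


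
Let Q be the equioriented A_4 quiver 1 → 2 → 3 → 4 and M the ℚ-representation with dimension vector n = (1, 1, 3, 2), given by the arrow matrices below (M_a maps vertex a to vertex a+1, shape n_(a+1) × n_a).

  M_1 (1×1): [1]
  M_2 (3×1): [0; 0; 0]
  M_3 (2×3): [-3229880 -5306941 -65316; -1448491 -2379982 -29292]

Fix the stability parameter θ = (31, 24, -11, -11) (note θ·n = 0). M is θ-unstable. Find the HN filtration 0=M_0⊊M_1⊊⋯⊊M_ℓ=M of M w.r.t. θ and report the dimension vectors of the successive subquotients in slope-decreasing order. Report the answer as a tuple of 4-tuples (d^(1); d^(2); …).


Barcode: M ≅ I[1,2], I[3,3], I[3,4]^2. HN layers by μ_θ (2 steps, strictly decreasing):
  μ^(1)=55/2; μ^(2)=-11

((1, 1, 0, 0); (0, 0, 3, 2))


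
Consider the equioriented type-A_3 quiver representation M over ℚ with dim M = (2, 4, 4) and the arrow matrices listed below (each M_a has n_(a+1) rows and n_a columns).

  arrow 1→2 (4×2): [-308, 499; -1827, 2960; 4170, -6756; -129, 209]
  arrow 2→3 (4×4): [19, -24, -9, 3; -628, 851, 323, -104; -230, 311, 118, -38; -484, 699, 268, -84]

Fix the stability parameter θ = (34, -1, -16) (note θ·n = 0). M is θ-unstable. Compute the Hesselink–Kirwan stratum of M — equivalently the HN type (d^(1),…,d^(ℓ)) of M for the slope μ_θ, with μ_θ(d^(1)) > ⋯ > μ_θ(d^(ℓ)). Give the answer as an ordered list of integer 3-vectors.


Via rank(M_{q-1}∘⋯∘M_p): M ≅ I[1,2], I[1,3], I[2,3]^2, I[3,3].
μ_θ-semistable layers: μ^(1)=33/2; μ^(2)=17/3; μ^(3)=-17/2; μ^(4)=-16

((1, 1, 0); (1, 1, 1); (0, 2, 2); (0, 0, 1))


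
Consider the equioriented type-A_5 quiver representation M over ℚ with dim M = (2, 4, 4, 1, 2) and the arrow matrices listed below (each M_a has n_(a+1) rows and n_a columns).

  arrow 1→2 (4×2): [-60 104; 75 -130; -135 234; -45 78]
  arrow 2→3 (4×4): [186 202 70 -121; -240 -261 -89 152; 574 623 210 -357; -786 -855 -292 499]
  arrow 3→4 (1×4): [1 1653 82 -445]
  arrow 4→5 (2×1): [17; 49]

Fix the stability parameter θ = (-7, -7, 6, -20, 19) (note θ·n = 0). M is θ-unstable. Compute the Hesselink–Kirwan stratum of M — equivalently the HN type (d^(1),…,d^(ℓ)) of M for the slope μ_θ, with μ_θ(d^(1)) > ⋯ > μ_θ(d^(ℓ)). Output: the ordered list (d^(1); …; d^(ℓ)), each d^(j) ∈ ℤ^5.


Interval decomposition of M: I[1,1], I[1,5], I[2,2], I[2,3]^2, I[3,3], I[5,5].
HN type (ℓ=3): μ^(1)=19; μ^(2)=6; μ^(3)=-7

((0, 0, 0, 0, 2); (0, 0, 3, 0, 0); (2, 4, 1, 1, 0))


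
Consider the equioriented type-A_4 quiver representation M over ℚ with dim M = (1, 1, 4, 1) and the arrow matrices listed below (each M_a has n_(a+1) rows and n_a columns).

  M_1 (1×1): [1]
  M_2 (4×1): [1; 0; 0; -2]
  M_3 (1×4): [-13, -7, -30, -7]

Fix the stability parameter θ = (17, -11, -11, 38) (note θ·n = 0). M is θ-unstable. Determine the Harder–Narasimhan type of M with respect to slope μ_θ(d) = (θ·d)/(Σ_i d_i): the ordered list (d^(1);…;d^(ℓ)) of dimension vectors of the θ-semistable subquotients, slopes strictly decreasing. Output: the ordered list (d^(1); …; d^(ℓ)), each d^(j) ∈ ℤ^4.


Barcode: M ≅ I[1,4], I[3,3]^3. HN layers by μ_θ (3 steps, strictly decreasing):
  μ^(1)=38; μ^(2)=-5/3; μ^(3)=-11

((0, 0, 0, 1); (1, 1, 1, 0); (0, 0, 3, 0))


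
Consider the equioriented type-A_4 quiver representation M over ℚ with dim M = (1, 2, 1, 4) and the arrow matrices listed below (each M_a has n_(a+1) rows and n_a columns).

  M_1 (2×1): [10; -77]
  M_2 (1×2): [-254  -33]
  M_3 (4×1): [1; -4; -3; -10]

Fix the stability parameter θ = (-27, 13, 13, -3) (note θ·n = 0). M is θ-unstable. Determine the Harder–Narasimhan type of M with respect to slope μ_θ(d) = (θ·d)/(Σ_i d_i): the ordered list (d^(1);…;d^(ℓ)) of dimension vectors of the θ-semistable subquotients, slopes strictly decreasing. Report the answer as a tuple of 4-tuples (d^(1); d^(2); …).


Interval decomposition of M: I[1,4], I[2,2], I[4,4]^3.
HN type (ℓ=4): μ^(1)=13; μ^(2)=23/3; μ^(3)=-3; μ^(4)=-27

((0, 1, 0, 0); (0, 1, 1, 1); (0, 0, 0, 3); (1, 0, 0, 0))


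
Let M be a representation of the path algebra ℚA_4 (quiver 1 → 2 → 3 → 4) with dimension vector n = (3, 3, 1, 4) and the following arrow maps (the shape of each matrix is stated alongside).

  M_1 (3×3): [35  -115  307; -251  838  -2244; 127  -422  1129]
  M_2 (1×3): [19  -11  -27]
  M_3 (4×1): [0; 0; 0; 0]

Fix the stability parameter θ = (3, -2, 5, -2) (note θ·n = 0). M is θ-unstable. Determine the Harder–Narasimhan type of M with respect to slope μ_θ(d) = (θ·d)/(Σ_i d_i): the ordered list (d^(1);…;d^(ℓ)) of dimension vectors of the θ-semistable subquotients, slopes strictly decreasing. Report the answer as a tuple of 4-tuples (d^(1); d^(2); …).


Interval decomposition of M: I[1,2]^2, I[1,3], I[4,4]^4.
HN type (ℓ=3): μ^(1)=5; μ^(2)=1/2; μ^(3)=-2

((0, 0, 1, 0); (3, 3, 0, 0); (0, 0, 0, 4))


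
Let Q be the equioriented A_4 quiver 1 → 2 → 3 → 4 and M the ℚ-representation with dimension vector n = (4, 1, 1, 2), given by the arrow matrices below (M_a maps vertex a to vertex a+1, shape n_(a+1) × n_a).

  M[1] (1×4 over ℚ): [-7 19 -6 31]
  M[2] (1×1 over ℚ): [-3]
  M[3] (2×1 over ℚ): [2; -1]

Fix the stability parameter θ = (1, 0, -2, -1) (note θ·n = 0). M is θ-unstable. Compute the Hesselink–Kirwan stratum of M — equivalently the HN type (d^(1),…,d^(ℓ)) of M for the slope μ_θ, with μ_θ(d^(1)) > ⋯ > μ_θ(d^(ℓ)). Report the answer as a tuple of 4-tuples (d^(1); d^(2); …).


Barcode: M ≅ I[1,1]^3, I[1,4], I[4,4]. HN layers by μ_θ (3 steps, strictly decreasing):
  μ^(1)=1; μ^(2)=-1/2; μ^(3)=-1

((3, 0, 0, 0); (1, 1, 1, 1); (0, 0, 0, 1))


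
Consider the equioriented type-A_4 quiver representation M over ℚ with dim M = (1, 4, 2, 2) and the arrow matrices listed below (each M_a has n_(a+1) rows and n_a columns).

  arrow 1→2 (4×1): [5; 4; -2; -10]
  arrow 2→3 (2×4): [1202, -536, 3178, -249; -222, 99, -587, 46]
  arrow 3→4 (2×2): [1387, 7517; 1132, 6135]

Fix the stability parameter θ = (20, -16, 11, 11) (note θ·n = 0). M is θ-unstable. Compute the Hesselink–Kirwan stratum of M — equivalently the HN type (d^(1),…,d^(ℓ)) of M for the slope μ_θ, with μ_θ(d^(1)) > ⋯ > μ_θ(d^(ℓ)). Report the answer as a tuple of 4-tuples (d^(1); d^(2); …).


Interval decomposition of M: I[1,2], I[2,2], I[2,4]^2.
HN type (ℓ=3): μ^(1)=11; μ^(2)=2; μ^(3)=-16

((0, 0, 2, 2); (1, 1, 0, 0); (0, 3, 0, 0))


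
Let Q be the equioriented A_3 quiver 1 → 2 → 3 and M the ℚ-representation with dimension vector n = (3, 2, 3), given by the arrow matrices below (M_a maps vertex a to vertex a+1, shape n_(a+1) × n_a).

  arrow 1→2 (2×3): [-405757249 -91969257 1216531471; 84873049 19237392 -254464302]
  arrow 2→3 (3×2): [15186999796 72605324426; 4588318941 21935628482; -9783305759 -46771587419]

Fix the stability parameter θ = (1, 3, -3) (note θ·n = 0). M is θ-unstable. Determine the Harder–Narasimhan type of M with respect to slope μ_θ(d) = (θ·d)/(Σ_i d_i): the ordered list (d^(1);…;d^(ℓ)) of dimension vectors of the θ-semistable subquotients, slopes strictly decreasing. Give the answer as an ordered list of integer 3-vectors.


Interval decomposition of M: I[1,1], I[1,3]^2, I[3,3].
HN type (ℓ=3): μ^(1)=1; μ^(2)=1/3; μ^(3)=-3

((1, 0, 0); (2, 2, 2); (0, 0, 1))


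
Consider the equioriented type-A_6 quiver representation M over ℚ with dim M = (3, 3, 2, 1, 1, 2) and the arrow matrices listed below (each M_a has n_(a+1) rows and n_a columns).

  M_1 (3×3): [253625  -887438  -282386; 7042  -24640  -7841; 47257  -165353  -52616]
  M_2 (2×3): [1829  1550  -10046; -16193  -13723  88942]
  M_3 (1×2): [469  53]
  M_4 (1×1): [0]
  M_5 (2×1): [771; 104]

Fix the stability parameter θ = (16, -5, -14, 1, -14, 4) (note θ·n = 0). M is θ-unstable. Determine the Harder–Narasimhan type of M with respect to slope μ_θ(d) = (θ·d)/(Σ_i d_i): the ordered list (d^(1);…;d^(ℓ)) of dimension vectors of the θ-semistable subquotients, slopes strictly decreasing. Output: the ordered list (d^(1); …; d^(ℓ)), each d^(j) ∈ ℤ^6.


Via rank(M_{q-1}∘⋯∘M_p): M ≅ I[1,2], I[1,3], I[1,4], I[5,6], I[6,6].
μ_θ-semistable layers: μ^(1)=11/2; μ^(2)=4; μ^(3)=1; μ^(4)=-1; μ^(5)=-14

((1, 1, 0, 0, 0, 0); (0, 0, 0, 0, 0, 2); (0, 0, 0, 1, 0, 0); (2, 2, 2, 0, 0, 0); (0, 0, 0, 0, 1, 0))


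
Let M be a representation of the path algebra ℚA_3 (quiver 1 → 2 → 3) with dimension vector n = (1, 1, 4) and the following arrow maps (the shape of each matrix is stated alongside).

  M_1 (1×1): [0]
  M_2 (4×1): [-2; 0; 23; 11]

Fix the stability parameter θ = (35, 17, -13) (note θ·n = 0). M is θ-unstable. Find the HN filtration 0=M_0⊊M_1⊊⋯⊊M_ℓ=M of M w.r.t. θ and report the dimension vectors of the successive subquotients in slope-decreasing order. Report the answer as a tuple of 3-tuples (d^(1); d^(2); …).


Interval decomposition of M: I[1,1], I[2,3], I[3,3]^3.
HN type (ℓ=3): μ^(1)=35; μ^(2)=2; μ^(3)=-13

((1, 0, 0); (0, 1, 1); (0, 0, 3))


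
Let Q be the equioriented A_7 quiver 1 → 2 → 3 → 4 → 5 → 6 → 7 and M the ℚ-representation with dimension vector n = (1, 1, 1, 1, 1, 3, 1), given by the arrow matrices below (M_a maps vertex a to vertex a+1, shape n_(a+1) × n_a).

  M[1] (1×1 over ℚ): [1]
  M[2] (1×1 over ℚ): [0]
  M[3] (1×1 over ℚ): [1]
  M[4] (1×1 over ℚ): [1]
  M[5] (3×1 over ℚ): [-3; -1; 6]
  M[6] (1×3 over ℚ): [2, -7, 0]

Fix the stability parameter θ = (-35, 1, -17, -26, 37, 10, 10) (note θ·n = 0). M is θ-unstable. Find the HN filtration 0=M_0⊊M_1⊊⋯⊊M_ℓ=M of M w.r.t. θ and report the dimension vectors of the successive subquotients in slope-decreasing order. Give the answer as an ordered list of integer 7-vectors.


Barcode: M ≅ I[1,2], I[3,7], I[6,6]^2. HN layers by μ_θ (5 steps, strictly decreasing):
  μ^(1)=19; μ^(2)=10; μ^(3)=1; μ^(4)=-43/2; μ^(5)=-35

((0, 0, 0, 0, 1, 1, 1); (0, 0, 0, 0, 0, 2, 0); (0, 1, 0, 0, 0, 0, 0); (0, 0, 1, 1, 0, 0, 0); (1, 0, 0, 0, 0, 0, 0))


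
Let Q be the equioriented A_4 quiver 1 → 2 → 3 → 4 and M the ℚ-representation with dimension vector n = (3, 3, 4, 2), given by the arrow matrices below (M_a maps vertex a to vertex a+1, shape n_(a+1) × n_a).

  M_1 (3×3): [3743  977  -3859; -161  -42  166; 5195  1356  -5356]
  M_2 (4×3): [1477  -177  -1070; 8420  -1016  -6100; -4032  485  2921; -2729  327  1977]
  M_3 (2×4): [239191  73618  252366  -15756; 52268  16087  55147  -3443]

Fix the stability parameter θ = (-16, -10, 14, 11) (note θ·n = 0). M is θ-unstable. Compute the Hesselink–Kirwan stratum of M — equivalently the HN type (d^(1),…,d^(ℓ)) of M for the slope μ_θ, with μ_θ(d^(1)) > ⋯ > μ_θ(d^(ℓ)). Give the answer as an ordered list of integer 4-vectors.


Via rank(M_{q-1}∘⋯∘M_p): M ≅ I[1,1], I[1,4]^2, I[2,3], I[3,3].
μ_θ-semistable layers: μ^(1)=14; μ^(2)=25/2; μ^(3)=-10; μ^(4)=-16

((0, 0, 2, 0); (0, 0, 2, 2); (0, 3, 0, 0); (3, 0, 0, 0))


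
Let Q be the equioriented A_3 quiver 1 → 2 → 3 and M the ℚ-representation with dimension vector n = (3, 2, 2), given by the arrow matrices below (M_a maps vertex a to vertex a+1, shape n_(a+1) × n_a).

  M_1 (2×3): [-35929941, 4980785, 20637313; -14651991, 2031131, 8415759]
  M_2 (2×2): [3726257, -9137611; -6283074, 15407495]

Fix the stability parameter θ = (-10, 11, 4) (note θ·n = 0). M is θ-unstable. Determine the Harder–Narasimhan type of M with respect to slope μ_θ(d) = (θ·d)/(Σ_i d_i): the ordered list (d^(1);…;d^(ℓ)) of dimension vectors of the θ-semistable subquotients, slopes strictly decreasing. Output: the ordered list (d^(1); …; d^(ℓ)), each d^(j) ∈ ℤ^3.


Barcode: M ≅ I[1,1], I[1,3]^2. HN layers by μ_θ (2 steps, strictly decreasing):
  μ^(1)=15/2; μ^(2)=-10

((0, 2, 2); (3, 0, 0))


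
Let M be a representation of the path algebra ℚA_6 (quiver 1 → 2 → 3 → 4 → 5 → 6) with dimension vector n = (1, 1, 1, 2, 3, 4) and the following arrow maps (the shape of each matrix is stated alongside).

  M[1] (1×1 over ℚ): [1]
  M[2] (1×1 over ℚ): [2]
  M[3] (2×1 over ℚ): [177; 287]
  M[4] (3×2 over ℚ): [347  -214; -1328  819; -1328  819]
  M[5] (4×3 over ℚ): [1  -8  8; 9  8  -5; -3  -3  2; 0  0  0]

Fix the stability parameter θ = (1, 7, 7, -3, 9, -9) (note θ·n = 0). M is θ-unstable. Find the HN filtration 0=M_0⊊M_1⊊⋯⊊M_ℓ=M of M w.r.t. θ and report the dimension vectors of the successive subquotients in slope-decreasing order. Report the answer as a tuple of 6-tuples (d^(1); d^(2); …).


Interval decomposition of M: I[1,6], I[4,6], I[5,6], I[6,6].
HN type (ℓ=5): μ^(1)=11/5; μ^(2)=1; μ^(3)=0; μ^(4)=-3; μ^(5)=-9

((0, 1, 1, 1, 1, 1); (1, 0, 0, 0, 0, 0); (0, 0, 0, 0, 2, 2); (0, 0, 0, 1, 0, 0); (0, 0, 0, 0, 0, 1))


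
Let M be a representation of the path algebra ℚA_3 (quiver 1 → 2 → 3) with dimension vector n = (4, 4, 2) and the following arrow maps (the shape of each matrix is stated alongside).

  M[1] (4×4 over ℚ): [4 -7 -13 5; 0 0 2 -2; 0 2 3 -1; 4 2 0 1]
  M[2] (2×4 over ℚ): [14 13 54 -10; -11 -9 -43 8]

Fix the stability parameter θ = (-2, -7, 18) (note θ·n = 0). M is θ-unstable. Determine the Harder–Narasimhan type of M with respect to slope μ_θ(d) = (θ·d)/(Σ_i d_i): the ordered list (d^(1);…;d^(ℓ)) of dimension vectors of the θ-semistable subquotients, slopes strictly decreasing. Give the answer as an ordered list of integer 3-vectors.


Interval decomposition of M: I[1,1], I[1,2], I[1,3]^2, I[2,2].
HN type (ℓ=4): μ^(1)=18; μ^(2)=-2; μ^(3)=-9/2; μ^(4)=-7

((0, 0, 2); (1, 0, 0); (3, 3, 0); (0, 1, 0))


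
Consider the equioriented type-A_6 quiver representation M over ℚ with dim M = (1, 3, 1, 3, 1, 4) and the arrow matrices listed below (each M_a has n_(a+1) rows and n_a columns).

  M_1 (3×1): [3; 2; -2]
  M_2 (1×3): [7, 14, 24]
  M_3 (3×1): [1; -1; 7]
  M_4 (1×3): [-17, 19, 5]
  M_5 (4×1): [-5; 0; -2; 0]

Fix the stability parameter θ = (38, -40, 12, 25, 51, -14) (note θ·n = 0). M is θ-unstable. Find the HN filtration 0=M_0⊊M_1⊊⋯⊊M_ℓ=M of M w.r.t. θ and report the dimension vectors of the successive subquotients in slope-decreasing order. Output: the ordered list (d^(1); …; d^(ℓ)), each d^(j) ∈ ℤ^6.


Interval decomposition of M: I[1,6], I[2,2]^2, I[4,4]^2, I[6,6]^3.
HN type (ℓ=6): μ^(1)=25; μ^(2)=62/3; μ^(3)=12; μ^(4)=-1; μ^(5)=-14; μ^(6)=-40

((0, 0, 0, 2, 0, 0); (0, 0, 0, 1, 1, 1); (0, 0, 1, 0, 0, 0); (1, 1, 0, 0, 0, 0); (0, 0, 0, 0, 0, 3); (0, 2, 0, 0, 0, 0))


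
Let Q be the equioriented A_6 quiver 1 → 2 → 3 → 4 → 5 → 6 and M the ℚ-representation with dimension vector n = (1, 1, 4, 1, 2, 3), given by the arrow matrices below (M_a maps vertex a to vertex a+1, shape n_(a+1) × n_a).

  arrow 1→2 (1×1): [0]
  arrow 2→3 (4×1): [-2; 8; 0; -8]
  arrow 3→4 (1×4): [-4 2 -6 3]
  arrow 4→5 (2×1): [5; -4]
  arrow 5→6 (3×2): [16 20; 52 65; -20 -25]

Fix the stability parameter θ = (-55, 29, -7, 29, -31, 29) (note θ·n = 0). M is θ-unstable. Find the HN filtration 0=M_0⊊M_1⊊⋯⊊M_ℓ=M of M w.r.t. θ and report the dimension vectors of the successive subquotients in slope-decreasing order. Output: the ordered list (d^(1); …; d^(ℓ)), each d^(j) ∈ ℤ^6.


Via rank(M_{q-1}∘⋯∘M_p): M ≅ I[1,1], I[2,3], I[3,3]^2, I[3,5], I[5,6], I[6,6]^2.
μ_θ-semistable layers: μ^(1)=29; μ^(2)=11; μ^(3)=-1; μ^(4)=-7; μ^(5)=-31; μ^(6)=-55

((0, 0, 0, 0, 0, 3); (0, 1, 1, 0, 0, 0); (0, 0, 0, 1, 1, 0); (0, 0, 3, 0, 0, 0); (0, 0, 0, 0, 1, 0); (1, 0, 0, 0, 0, 0))


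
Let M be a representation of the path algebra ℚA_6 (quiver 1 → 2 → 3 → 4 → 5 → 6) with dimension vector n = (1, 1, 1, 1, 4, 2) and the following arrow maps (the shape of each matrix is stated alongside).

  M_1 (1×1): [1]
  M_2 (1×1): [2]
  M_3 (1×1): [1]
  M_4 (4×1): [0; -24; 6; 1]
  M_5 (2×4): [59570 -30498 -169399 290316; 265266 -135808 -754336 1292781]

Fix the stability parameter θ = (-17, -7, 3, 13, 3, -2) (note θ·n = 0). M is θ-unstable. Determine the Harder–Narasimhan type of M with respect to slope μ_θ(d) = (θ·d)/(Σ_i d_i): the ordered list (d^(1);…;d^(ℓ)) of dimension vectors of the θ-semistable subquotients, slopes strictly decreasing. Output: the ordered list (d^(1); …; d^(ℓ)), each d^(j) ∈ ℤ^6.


Interval decomposition of M: I[1,6], I[5,5]^2, I[5,6].
HN type (ℓ=5): μ^(1)=14/3; μ^(2)=3; μ^(3)=1/2; μ^(4)=-7; μ^(5)=-17

((0, 0, 0, 1, 1, 1); (0, 0, 1, 0, 2, 0); (0, 0, 0, 0, 1, 1); (0, 1, 0, 0, 0, 0); (1, 0, 0, 0, 0, 0))


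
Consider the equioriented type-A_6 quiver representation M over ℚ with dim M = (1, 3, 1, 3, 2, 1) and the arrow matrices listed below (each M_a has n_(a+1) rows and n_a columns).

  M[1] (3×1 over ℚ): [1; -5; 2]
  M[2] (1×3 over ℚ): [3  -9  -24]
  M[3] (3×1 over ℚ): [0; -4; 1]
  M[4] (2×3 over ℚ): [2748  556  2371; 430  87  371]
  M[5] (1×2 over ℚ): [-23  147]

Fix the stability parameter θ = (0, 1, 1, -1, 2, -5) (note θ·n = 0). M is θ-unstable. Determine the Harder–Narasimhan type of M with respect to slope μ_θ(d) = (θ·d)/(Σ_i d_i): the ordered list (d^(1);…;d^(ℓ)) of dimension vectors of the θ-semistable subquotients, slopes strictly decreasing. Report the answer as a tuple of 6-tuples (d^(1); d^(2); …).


Interval decomposition of M: I[1,2], I[2,2], I[2,5], I[4,4], I[4,6].
HN type (ℓ=6): μ^(1)=2; μ^(2)=1; μ^(3)=1/3; μ^(4)=0; μ^(5)=-1; μ^(6)=-4/3

((0, 0, 0, 0, 1, 0); (0, 2, 0, 0, 0, 0); (0, 1, 1, 1, 0, 0); (1, 0, 0, 0, 0, 0); (0, 0, 0, 1, 0, 0); (0, 0, 0, 1, 1, 1))


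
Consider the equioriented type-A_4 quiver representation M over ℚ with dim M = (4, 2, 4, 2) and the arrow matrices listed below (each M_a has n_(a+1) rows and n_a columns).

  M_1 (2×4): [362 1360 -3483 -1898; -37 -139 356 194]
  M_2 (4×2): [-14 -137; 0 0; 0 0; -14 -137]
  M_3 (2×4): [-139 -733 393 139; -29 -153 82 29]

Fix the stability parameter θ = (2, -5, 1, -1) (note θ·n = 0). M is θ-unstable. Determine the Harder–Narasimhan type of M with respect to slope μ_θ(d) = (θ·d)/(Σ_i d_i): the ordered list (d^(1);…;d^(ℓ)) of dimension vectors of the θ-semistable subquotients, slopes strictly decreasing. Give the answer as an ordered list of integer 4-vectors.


Via rank(M_{q-1}∘⋯∘M_p): M ≅ I[1,1]^2, I[1,2], I[1,3], I[3,3], I[3,4]^2.
μ_θ-semistable layers: μ^(1)=2; μ^(2)=1; μ^(3)=0; μ^(4)=-3/2

((2, 0, 0, 0); (0, 0, 2, 0); (0, 0, 2, 2); (2, 2, 0, 0))


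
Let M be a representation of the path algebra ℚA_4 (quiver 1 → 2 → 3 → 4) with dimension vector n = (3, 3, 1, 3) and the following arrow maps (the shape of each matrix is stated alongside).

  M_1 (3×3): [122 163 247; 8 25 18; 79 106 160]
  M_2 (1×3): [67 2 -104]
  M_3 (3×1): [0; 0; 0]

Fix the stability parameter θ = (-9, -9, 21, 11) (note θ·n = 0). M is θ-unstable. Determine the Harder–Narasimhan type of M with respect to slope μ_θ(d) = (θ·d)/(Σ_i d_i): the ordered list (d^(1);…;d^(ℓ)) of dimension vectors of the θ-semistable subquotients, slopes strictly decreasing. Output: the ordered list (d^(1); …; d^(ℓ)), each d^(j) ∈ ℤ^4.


Barcode: M ≅ I[1,2]^2, I[1,3], I[4,4]^3. HN layers by μ_θ (3 steps, strictly decreasing):
  μ^(1)=21; μ^(2)=11; μ^(3)=-9

((0, 0, 1, 0); (0, 0, 0, 3); (3, 3, 0, 0))


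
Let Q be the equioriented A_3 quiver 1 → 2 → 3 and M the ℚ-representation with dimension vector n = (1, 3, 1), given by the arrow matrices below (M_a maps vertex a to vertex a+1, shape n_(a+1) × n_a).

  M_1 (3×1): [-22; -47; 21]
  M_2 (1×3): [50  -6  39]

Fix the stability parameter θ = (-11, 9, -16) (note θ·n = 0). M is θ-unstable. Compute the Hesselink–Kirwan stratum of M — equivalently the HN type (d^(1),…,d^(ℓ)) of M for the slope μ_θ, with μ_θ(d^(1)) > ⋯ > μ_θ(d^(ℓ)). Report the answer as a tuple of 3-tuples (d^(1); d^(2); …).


Via rank(M_{q-1}∘⋯∘M_p): M ≅ I[1,3], I[2,2]^2.
μ_θ-semistable layers: μ^(1)=9; μ^(2)=-7/2; μ^(3)=-11

((0, 2, 0); (0, 1, 1); (1, 0, 0))


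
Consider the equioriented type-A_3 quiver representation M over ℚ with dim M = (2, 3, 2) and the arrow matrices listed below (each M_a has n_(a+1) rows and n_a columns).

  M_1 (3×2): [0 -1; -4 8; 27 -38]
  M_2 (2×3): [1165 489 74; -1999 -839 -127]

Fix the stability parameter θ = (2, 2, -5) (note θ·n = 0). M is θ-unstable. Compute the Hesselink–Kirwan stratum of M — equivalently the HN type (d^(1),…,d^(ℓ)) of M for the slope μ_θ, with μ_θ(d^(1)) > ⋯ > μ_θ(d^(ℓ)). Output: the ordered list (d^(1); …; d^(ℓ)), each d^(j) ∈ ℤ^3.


Via rank(M_{q-1}∘⋯∘M_p): M ≅ I[1,3]^2, I[2,2].
μ_θ-semistable layers: μ^(1)=2; μ^(2)=-1/3

((0, 1, 0); (2, 2, 2))


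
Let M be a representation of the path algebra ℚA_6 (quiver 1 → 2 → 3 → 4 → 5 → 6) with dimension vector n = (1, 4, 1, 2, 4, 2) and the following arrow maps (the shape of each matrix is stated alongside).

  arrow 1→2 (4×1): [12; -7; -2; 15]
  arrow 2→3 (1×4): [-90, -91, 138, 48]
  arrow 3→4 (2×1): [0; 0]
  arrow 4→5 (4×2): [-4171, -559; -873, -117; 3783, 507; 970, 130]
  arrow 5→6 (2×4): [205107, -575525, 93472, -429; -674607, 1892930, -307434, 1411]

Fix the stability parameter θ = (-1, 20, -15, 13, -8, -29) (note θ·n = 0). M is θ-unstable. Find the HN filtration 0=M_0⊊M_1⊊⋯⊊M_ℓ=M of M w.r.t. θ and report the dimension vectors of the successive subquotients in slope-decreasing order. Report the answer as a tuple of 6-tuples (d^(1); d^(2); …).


Via rank(M_{q-1}∘⋯∘M_p): M ≅ I[1,3], I[2,2]^3, I[4,4], I[4,6], I[5,5]^2, I[5,6].
μ_θ-semistable layers: μ^(1)=20; μ^(2)=13; μ^(3)=5/2; μ^(4)=-1; μ^(5)=-8; μ^(6)=-37/2

((0, 3, 0, 0, 0, 0); (0, 0, 0, 1, 0, 0); (0, 1, 1, 0, 0, 0); (1, 0, 0, 0, 0, 0); (0, 0, 0, 1, 3, 1); (0, 0, 0, 0, 1, 1))


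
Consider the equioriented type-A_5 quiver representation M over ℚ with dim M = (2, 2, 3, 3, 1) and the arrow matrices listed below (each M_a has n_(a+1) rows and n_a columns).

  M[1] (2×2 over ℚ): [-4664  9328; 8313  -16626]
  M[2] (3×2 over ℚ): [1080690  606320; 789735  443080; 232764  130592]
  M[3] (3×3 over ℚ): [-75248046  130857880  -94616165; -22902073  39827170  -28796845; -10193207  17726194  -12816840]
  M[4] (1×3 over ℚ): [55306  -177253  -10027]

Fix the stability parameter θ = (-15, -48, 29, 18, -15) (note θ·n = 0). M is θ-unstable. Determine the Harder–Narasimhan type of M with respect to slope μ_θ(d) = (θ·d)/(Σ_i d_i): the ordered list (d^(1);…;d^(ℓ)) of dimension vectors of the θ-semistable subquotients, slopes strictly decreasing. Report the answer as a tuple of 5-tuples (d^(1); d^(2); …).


Barcode: M ≅ I[1,1], I[1,2], I[2,3], I[3,4], I[3,5], I[4,4]. HN layers by μ_θ (7 steps, strictly decreasing):
  μ^(1)=29; μ^(2)=47/2; μ^(3)=18; μ^(4)=32/3; μ^(5)=-15; μ^(6)=-63/2; μ^(7)=-48

((0, 0, 1, 0, 0); (0, 0, 1, 1, 0); (0, 0, 0, 1, 0); (0, 0, 1, 1, 1); (1, 0, 0, 0, 0); (1, 1, 0, 0, 0); (0, 1, 0, 0, 0))


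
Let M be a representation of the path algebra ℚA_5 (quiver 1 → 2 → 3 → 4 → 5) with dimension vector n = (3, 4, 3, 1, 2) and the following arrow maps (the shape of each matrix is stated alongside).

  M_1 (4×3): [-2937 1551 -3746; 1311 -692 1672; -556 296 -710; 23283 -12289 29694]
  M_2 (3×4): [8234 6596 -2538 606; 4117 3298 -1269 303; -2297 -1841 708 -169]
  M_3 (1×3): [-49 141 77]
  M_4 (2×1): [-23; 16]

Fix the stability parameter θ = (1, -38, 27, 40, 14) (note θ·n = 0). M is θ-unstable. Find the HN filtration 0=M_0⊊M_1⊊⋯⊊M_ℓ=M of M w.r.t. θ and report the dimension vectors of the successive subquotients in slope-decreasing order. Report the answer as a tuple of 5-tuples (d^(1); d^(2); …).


Barcode: M ≅ I[1,2], I[1,3], I[1,5], I[2,2], I[3,3], I[5,5]. HN layers by μ_θ (4 steps, strictly decreasing):
  μ^(1)=27; μ^(2)=14; μ^(3)=-37/2; μ^(4)=-38

((0, 0, 3, 1, 1); (0, 0, 0, 0, 1); (3, 3, 0, 0, 0); (0, 1, 0, 0, 0))


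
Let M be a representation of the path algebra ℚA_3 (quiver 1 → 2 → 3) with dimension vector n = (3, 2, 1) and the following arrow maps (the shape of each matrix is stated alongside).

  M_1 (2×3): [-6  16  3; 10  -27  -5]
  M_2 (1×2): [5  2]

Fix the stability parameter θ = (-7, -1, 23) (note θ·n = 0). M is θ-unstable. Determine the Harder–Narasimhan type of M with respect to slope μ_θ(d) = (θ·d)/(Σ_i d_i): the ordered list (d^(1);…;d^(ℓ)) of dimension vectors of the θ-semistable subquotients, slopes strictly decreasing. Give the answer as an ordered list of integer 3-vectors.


Barcode: M ≅ I[1,1], I[1,2], I[1,3]. HN layers by μ_θ (3 steps, strictly decreasing):
  μ^(1)=23; μ^(2)=-1; μ^(3)=-7

((0, 0, 1); (0, 2, 0); (3, 0, 0))


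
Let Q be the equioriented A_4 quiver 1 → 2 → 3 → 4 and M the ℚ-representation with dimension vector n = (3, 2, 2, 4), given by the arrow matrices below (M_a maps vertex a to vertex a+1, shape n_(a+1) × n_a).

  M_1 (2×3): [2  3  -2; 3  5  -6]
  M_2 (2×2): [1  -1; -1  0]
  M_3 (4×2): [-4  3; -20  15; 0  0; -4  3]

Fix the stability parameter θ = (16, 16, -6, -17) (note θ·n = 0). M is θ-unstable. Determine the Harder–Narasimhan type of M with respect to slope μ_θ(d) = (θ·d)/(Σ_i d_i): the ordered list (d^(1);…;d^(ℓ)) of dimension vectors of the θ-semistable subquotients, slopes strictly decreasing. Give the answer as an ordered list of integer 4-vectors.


Interval decomposition of M: I[1,1], I[1,3], I[1,4], I[4,4]^3.
HN type (ℓ=4): μ^(1)=16; μ^(2)=26/3; μ^(3)=9/4; μ^(4)=-17

((1, 0, 0, 0); (1, 1, 1, 0); (1, 1, 1, 1); (0, 0, 0, 3))


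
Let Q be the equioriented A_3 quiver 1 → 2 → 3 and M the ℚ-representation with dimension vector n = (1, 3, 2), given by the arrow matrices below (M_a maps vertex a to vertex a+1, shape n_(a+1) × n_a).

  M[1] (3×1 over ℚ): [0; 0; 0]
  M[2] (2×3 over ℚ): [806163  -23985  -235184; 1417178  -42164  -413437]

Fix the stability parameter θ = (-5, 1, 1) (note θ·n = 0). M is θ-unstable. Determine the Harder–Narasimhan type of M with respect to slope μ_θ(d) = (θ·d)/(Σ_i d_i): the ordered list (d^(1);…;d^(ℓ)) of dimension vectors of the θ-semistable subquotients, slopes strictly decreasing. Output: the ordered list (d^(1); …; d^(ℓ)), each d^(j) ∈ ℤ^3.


Barcode: M ≅ I[1,1], I[2,2], I[2,3]^2. HN layers by μ_θ (2 steps, strictly decreasing):
  μ^(1)=1; μ^(2)=-5

((0, 3, 2); (1, 0, 0))


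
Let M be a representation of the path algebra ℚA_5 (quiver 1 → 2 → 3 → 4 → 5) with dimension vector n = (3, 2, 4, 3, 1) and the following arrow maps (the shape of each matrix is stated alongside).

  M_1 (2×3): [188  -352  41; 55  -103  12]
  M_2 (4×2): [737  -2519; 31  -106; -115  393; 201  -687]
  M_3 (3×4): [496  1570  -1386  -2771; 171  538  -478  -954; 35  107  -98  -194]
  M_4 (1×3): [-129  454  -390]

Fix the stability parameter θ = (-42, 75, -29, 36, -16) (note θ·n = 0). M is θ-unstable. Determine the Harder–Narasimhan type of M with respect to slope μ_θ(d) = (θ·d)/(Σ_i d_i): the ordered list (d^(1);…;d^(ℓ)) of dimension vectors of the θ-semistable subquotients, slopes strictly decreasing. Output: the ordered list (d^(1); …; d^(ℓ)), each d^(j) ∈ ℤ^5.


Via rank(M_{q-1}∘⋯∘M_p): M ≅ I[1,1], I[1,4], I[1,5], I[3,3], I[3,4].
μ_θ-semistable layers: μ^(1)=36; μ^(2)=23; μ^(3)=33/2; μ^(4)=-29; μ^(5)=-42

((0, 0, 0, 2, 0); (0, 1, 1, 0, 0); (0, 1, 1, 1, 1); (0, 0, 2, 0, 0); (3, 0, 0, 0, 0))
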